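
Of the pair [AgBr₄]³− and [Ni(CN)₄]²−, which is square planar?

[Ni(CN)₄]²−

For [AgBr₄]³−: Each bromide is −1; balancing the −3 overall charge requires Ag(I). Silver is a group-11 element; Ag(I) is therefore d¹⁰. A d¹⁰ ion has no crystal-field stabilisation preference between square planar and tetrahedral, so four ligands adopt the sterically favoured tetrahedral geometry. → tetrahedral.
For [Ni(CN)₄]²−: Summing ligand charges against the −2 overall charge gives an oxidation state of +2 for nickel. Ni sits in group 10, so the d-electron count is 10 − 2 = 8. Cyanide is a strong-field ligand (high in the spectrochemical series). A 3d d⁸ ion with strong-field ligands gains enough CFSE to favour square planar over tetrahedral. → square planar.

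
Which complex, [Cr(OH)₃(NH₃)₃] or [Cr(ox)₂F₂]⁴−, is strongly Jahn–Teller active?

[Cr(ox)₂F₂]⁴−

[Cr(OH)₃(NH₃)₃]: Summing ligand charges against the 0 overall charge gives an oxidation state of +3 for chromium. Group 6 minus oxidation state 3 gives a d³ configuration. The d³ configuration leaves the e_g set evenly filled (or empty) — no strong Jahn–Teller driving force.
[Cr(ox)₂F₂]⁴−: Each oxalate is −2; each fluoride is −1; balancing the −4 overall charge requires Cr(II). Cr sits in group 6, so the d-electron count is 6 − 2 = 4. Fluoride and oxalate are weak-field ligands for a first-row metal, so the complex is high-spin. The t₂g³e_g¹ (high-spin) configuration has an unevenly filled e_g set; the Jahn–Teller theorem predicts a tetragonal distortion (typically axial elongation) to lift the degeneracy.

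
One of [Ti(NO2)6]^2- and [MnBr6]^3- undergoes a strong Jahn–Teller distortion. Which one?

[MnBr6]^3-

[Ti(NO2)6]^2-: Summing ligand charges against the −2 overall charge gives an oxidation state of +4 for titanium. Titanium is a group-4 element; Ti(IV) is therefore d⁰. The d⁰ configuration leaves the e_g set evenly filled (or empty) — no strong Jahn–Teller driving force.
[MnBr6]^3-: Ligand charges: each bromide is −1. With an overall charge of −3 the manganese centre must be in the +3 oxidation state. Manganese is a group-7 element; Mn(III) is therefore d⁴. Bromide is a weak-field ligand for a first-row metal, so the complex is high-spin. The t₂g³e_g¹ (high-spin) configuration has an unevenly filled e_g set; the Jahn–Teller theorem predicts a tetragonal distortion (typically axial elongation) to lift the degeneracy.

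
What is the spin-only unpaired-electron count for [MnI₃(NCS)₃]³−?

Ligand charges: each iodide is −1; each isothiocyanate is −1. With an overall charge of −3 the manganese centre must be in the +3 oxidation state.
Group 7 minus oxidation state 3 gives a d⁴ configuration.
The spin state decides the count: Iodide and isothiocyanate are weak-field ligands for a first-row metal, so the complex is high-spin.
An octahedral high-spin d⁴ ion is t₂g³e_g¹, giving 4 unpaired electrons.

4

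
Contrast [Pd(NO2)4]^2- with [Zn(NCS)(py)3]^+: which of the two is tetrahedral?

[Zn(NCS)(py)3]^+

For [Pd(NO2)4]^2-: Summing ligand charges against the −2 overall charge gives an oxidation state of +2 for palladium. Palladium is a group-10 element; Pd(II) is therefore d⁸. A 4d d⁸ ion has a large crystal-field splitting; square planar leaves the high-energy d_{x²−y²} orbital empty and maximises CFSE. → square planar.
For [Zn(NCS)(py)3]^+: Ligand charges: each isothiocyanate is −1; pyridine is neutral. With an overall charge of +1 the zinc centre must be in the +2 oxidation state. Zinc is a group-12 element; Zn(II) is therefore d¹⁰. A d¹⁰ ion has no crystal-field stabilisation preference between square planar and tetrahedral, so four ligands adopt the sterically favoured tetrahedral geometry. → tetrahedral.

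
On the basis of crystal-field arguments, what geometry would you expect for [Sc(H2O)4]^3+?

tetrahedral

Water is neutral; balancing the +3 overall charge requires Sc(III).
Group 3 minus oxidation state 3 gives a d⁰ configuration.
Coordination number: 4.
A d⁰ ion has no crystal-field stabilisation preference between square planar and tetrahedral, so four ligands adopt the sterically favoured tetrahedral geometry.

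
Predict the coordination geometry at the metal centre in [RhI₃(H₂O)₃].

octahedral

Summing ligand charges against the 0 overall charge gives an oxidation state of +3 for rhodium.
Rh sits in group 9, so the d-electron count is 9 − 3 = 6.
With 6 monodentate ligands the coordination number is 6.
Six donors around a single metal centre give an octahedral coordination sphere.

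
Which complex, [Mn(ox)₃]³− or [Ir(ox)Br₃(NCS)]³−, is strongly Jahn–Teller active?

[Mn(ox)₃]³−

[Mn(ox)₃]³−: Ligand charges: each oxalate is −2. With an overall charge of −3 the manganese centre must be in the +3 oxidation state. Mn sits in group 7, so the d-electron count is 7 − 3 = 4. Oxalate is a weak-field ligand for a first-row metal, so the complex is high-spin. The t₂g³e_g¹ (high-spin) configuration has an unevenly filled e_g set; the Jahn–Teller theorem predicts a tetragonal distortion (typically axial elongation) to lift the degeneracy.
[Ir(ox)Br₃(NCS)]³−: Each oxalate is −2; each bromide is −1; each isothiocyanate is −1; balancing the −3 overall charge requires Ir(III). Iridium is a group-9 element; Ir(III) is therefore d⁶. A 5d ion has a large Δₒ and is invariably low-spin. The d⁶ configuration leaves the e_g set evenly filled (or empty) — no strong Jahn–Teller driving force.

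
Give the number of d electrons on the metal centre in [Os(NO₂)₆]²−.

Each nitro (N-bound nitrite) is −1; balancing the −2 overall charge requires Os(IV).
Os sits in group 8, so the d-electron count is 8 − 4 = 4.

d4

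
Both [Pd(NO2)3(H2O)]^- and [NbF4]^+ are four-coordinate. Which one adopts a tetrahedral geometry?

For [Pd(NO2)3(H2O)]^-: Ligand charges: each nitro (N-bound nitrite) is −1; water is neutral. With an overall charge of −1 the palladium centre must be in the +2 oxidation state. Pd sits in group 10, so the d-electron count is 10 − 2 = 8. A 4d d⁸ ion has a large crystal-field splitting; square planar leaves the high-energy d_{x²−y²} orbital empty and maximises CFSE. → square planar.
For [NbF4]^+: Summing ligand charges against the +1 overall charge gives an oxidation state of +5 for niobium. Group 5 minus oxidation state 5 gives a d⁰ configuration. A d⁰ ion has no crystal-field stabilisation preference between square planar and tetrahedral, so four ligands adopt the sterically favoured tetrahedral geometry. → tetrahedral.

[NbF4]^+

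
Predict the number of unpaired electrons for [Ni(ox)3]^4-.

Ligand charges: each oxalate is −2. With an overall charge of −4 the nickel centre must be in the +2 oxidation state.
Ni sits in group 10, so the d-electron count is 10 − 2 = 8.
Counting donor atoms: 3×oxalate (bidentate) → 6 donors. Coordination number = 6.
In an octahedral field the d⁸ configuration is t₂g⁶e_g² (only one arrangement possible), giving 2 unpaired electrons.

2 unpaired electrons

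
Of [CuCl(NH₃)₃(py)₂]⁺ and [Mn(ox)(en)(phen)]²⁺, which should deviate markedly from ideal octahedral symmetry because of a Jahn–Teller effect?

[CuCl(NH₃)₃(py)₂]⁺: Each chloride is −1; ammonia is neutral; pyridine is neutral; balancing the +1 overall charge requires Cu(II). Group 11 minus oxidation state 2 gives a d⁹ configuration. The t₂g⁶e_g³ configuration has an unevenly filled e_g set; the Jahn–Teller theorem predicts a tetragonal distortion (typically axial elongation) to lift the degeneracy.
[Mn(ox)(en)(phen)]²⁺: Summing ligand charges against the +2 overall charge gives an oxidation state of +4 for manganese. Manganese is a group-7 element; Mn(IV) is therefore d³. The d³ configuration leaves the e_g set evenly filled (or empty) — no strong Jahn–Teller driving force.

[CuCl(NH₃)₃(py)₂]⁺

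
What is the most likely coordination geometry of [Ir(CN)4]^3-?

Summing ligand charges against the −3 overall charge gives an oxidation state of +1 for iridium.
Group 9 minus oxidation state 1 gives a d⁸ configuration.
With 4 monodentate ligands the coordination number is 4.
A 5d d⁸ ion has a large crystal-field splitting; square planar leaves the high-energy d_{x²−y²} orbital empty and maximises CFSE.

square planar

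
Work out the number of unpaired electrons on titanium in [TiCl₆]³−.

1 unpaired electron

Summing ligand charges against the −3 overall charge gives an oxidation state of +3 for titanium.
Titanium is a group-4 element; Ti(III) is therefore d¹.
In an octahedral field the d¹ configuration is t₂g¹e_g⁰ (only one arrangement possible), giving 1 unpaired electron.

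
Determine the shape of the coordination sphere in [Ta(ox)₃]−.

Ligand charges: each oxalate is −2. With an overall charge of −1 the tantalum centre must be in the +5 oxidation state.
Ta sits in group 5, so the d-electron count is 5 − 5 = 0.
Counting donor atoms: 3×oxalate (bidentate) → 6 donors. Coordination number = 6.
Six donors around a single metal centre give an octahedral coordination sphere.

octahedral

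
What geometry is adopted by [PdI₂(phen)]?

square planar

Summing ligand charges against the 0 overall charge gives an oxidation state of +2 for palladium.
Palladium is a group-10 element; Pd(II) is therefore d⁸.
Counting donor atoms: 2×iodide (monodentate) → 2 donors; 1×1,10-phenanthroline (bidentate) → 2 donors. Coordination number = 4.
A 4d d⁸ ion has a large crystal-field splitting; square planar leaves the high-energy d_{x²−y²} orbital empty and maximises CFSE.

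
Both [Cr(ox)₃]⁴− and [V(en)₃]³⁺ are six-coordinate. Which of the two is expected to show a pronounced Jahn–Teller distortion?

[Cr(ox)₃]⁴−: Each oxalate is −2; balancing the −4 overall charge requires Cr(II). Chromium is a group-6 element; Cr(II) is therefore d⁴. Oxalate is a weak-field ligand for a first-row metal, so the complex is high-spin. The t₂g³e_g¹ (high-spin) configuration has an unevenly filled e_g set; the Jahn–Teller theorem predicts a tetragonal distortion (typically axial elongation) to lift the degeneracy.
[V(en)₃]³⁺: Ethylenediamine is neutral; balancing the +3 overall charge requires V(III). V sits in group 5, so the d-electron count is 5 − 3 = 2. The d² configuration leaves the e_g set evenly filled (or empty) — no strong Jahn–Teller driving force.

[Cr(ox)₃]⁴−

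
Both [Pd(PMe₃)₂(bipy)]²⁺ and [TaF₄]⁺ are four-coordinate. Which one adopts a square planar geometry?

[Pd(PMe₃)₂(bipy)]²⁺

For [Pd(PMe₃)₂(bipy)]²⁺: Trimethylphosphine is neutral; 2,2′-bipyridine is neutral; balancing the +2 overall charge requires Pd(II). Group 10 minus oxidation state 2 gives a d⁸ configuration. A 4d d⁸ ion has a large crystal-field splitting; square planar leaves the high-energy d_{x²−y²} orbital empty and maximises CFSE. → square planar.
For [TaF₄]⁺: Summing ligand charges against the +1 overall charge gives an oxidation state of +5 for tantalum. Ta sits in group 5, so the d-electron count is 5 − 5 = 0. A d⁰ ion has no crystal-field stabilisation preference between square planar and tetrahedral, so four ligands adopt the sterically favoured tetrahedral geometry. → tetrahedral.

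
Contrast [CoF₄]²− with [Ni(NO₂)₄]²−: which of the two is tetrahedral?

For [CoF₄]²−: Summing ligand charges against the −2 overall charge gives an oxidation state of +2 for cobalt. Group 9 minus oxidation state 2 gives a d⁷ configuration. For a high-spin 3d d⁷ ion with weak-field ligands the small Δₜ gives little square-planar CFSE advantage, so four ligands adopt the sterically favoured tetrahedral geometry. → tetrahedral.
For [Ni(NO₂)₄]²−: Ligand charges: each nitro (N-bound nitrite) is −1. With an overall charge of −2 the nickel centre must be in the +2 oxidation state. Ni sits in group 10, so the d-electron count is 10 − 2 = 8. Nitro (N-bound nitrite) is a strong-field ligand (high in the spectrochemical series). A 3d d⁸ ion with strong-field ligands gains enough CFSE to favour square planar over tetrahedral. → square planar.

[CoF₄]²−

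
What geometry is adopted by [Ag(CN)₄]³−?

Summing ligand charges against the −3 overall charge gives an oxidation state of +1 for silver.
Group 11 minus oxidation state 1 gives a d¹⁰ configuration.
Coordination number: 4.
A d¹⁰ ion has no crystal-field stabilisation preference between square planar and tetrahedral, so four ligands adopt the sterically favoured tetrahedral geometry.

tetrahedral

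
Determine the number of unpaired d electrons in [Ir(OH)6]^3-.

Summing ligand charges against the −3 overall charge gives an oxidation state of +3 for iridium.
Iridium is a group-9 element; Ir(III) is therefore d⁶.
The spin state decides the count: a 5d ion has a large Δₒ and is invariably low-spin.
An octahedral low-spin d⁶ ion is t₂g⁶e_g⁰, giving 0 unpaired electrons.

0 unpaired electrons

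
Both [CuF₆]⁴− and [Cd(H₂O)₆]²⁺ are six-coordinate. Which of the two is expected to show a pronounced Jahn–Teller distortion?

[CuF₆]⁴−: Ligand charges: each fluoride is −1. With an overall charge of −4 the copper centre must be in the +2 oxidation state. Group 11 minus oxidation state 2 gives a d⁹ configuration. The t₂g⁶e_g³ configuration has an unevenly filled e_g set; the Jahn–Teller theorem predicts a tetragonal distortion (typically axial elongation) to lift the degeneracy.
[Cd(H₂O)₆]²⁺: Summing ligand charges against the +2 overall charge gives an oxidation state of +2 for cadmium. Cd sits in group 12, so the d-electron count is 12 − 2 = 10. The d¹⁰ configuration leaves the e_g set evenly filled (or empty) — no strong Jahn–Teller driving force.

[CuF₆]⁴−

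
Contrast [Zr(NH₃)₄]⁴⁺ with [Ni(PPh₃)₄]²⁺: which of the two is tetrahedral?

[Zr(NH₃)₄]⁴⁺

For [Zr(NH₃)₄]⁴⁺: Ammonia is neutral; balancing the +4 overall charge requires Zr(IV). Group 4 minus oxidation state 4 gives a d⁰ configuration. A d⁰ ion has no crystal-field stabilisation preference between square planar and tetrahedral, so four ligands adopt the sterically favoured tetrahedral geometry. → tetrahedral.
For [Ni(PPh₃)₄]²⁺: Summing ligand charges against the +2 overall charge gives an oxidation state of +2 for nickel. Nickel is a group-10 element; Ni(II) is therefore d⁸. Triphenylphosphine is a strong-field ligand (high in the spectrochemical series). A 3d d⁸ ion with strong-field ligands gains enough CFSE to favour square planar over tetrahedral. → square planar.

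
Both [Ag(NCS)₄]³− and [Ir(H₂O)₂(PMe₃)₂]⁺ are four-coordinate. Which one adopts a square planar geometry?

For [Ag(NCS)₄]³−: Summing ligand charges against the −3 overall charge gives an oxidation state of +1 for silver. Silver is a group-11 element; Ag(I) is therefore d¹⁰. A d¹⁰ ion has no crystal-field stabilisation preference between square planar and tetrahedral, so four ligands adopt the sterically favoured tetrahedral geometry. → tetrahedral.
For [Ir(H₂O)₂(PMe₃)₂]⁺: Summing ligand charges against the +1 overall charge gives an oxidation state of +1 for iridium. Group 9 minus oxidation state 1 gives a d⁸ configuration. A 5d d⁸ ion has a large crystal-field splitting; square planar leaves the high-energy d_{x²−y²} orbital empty and maximises CFSE. → square planar.

[Ir(H₂O)₂(PMe₃)₂]⁺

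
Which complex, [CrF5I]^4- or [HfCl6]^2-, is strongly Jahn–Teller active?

[CrF5I]^4-

[CrF5I]^4-: Ligand charges: each fluoride is −1; each iodide is −1. With an overall charge of −4 the chromium centre must be in the +2 oxidation state. Chromium is a group-6 element; Cr(II) is therefore d⁴. Fluoride and iodide are weak-field ligands for a first-row metal, so the complex is high-spin. The t₂g³e_g¹ (high-spin) configuration has an unevenly filled e_g set; the Jahn–Teller theorem predicts a tetragonal distortion (typically axial elongation) to lift the degeneracy.
[HfCl6]^2-: Summing ligand charges against the −2 overall charge gives an oxidation state of +4 for hafnium. Hf sits in group 4, so the d-electron count is 4 − 4 = 0. The d⁰ configuration leaves the e_g set evenly filled (or empty) — no strong Jahn–Teller driving force.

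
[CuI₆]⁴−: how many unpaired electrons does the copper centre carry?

1 unpaired electron

Summing ligand charges against the −4 overall charge gives an oxidation state of +2 for copper.
Cu sits in group 11, so the d-electron count is 11 − 2 = 9.
In an octahedral field the d⁹ configuration is t₂g⁶e_g³ (only one arrangement possible), giving 1 unpaired electron.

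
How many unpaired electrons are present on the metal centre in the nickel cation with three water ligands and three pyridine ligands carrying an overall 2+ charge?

2 unpaired electrons

Ligand charges: water is neutral; pyridine is neutral. With an overall charge of +2 the nickel centre must be in the +2 oxidation state.
Ni sits in group 10, so the d-electron count is 10 − 2 = 8.
In an octahedral field the d⁸ configuration is t₂g⁶e_g² (only one arrangement possible), giving 2 unpaired electrons.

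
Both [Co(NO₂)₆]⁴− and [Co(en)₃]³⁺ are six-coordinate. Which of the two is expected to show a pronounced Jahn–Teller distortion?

[Co(NO₂)₆]⁴−: Ligand charges: each nitro (N-bound nitrite) is −1. With an overall charge of −4 the cobalt centre must be in the +2 oxidation state. Group 9 minus oxidation state 2 gives a d⁷ configuration. Nitro (N-bound nitrite) is a strong-field ligand (high in the spectrochemical series) for a first-row metal, so the complex is low-spin. The t₂g⁶e_g¹ (low-spin) configuration has an unevenly filled e_g set; the Jahn–Teller theorem predicts a tetragonal distortion (typically axial elongation) to lift the degeneracy.
[Co(en)₃]³⁺: Summing ligand charges against the +3 overall charge gives an oxidation state of +3 for cobalt. Cobalt is a group-9 element; Co(III) is therefore d⁶. Co(III) has an exceptionally large octahedral splitting and is low-spin with essentially every ligand except fluoride. The d⁶ configuration leaves the e_g set evenly filled (or empty) — no strong Jahn–Teller driving force.

[Co(NO₂)₆]⁴−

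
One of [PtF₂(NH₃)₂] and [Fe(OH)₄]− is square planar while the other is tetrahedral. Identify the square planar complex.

[PtF₂(NH₃)₂]

For [PtF₂(NH₃)₂]: Each fluoride is −1; ammonia is neutral; balancing the 0 overall charge requires Pt(II). Pt sits in group 10, so the d-electron count is 10 − 2 = 8. A 5d d⁸ ion has a large crystal-field splitting; square planar leaves the high-energy d_{x²−y²} orbital empty and maximises CFSE. → square planar.
For [Fe(OH)₄]−: Ligand charges: each hydroxide is −1. With an overall charge of −1 the iron centre must be in the +3 oxidation state. Group 8 minus oxidation state 3 gives a d⁵ configuration. A high-spin d⁵ ion has zero CFSE in either geometry, so four ligands adopt the sterically favoured tetrahedral geometry. → tetrahedral.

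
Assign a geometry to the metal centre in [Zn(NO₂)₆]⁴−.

Summing ligand charges against the −4 overall charge gives an oxidation state of +2 for zinc.
Zn sits in group 12, so the d-electron count is 12 − 2 = 10.
Coordination number: 6.
Six donors around a single metal centre give an octahedral coordination sphere.

octahedral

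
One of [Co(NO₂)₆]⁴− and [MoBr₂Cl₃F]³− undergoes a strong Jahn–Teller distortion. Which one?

[Co(NO₂)₆]⁴−: Summing ligand charges against the −4 overall charge gives an oxidation state of +2 for cobalt. Co sits in group 9, so the d-electron count is 9 − 2 = 7. Nitro (N-bound nitrite) is a strong-field ligand (high in the spectrochemical series) for a first-row metal, so the complex is low-spin. The t₂g⁶e_g¹ (low-spin) configuration has an unevenly filled e_g set; the Jahn–Teller theorem predicts a tetragonal distortion (typically axial elongation) to lift the degeneracy.
[MoBr₂Cl₃F]³−: Summing ligand charges against the −3 overall charge gives an oxidation state of +3 for molybdenum. Group 6 minus oxidation state 3 gives a d³ configuration. The d³ configuration leaves the e_g set evenly filled (or empty) — no strong Jahn–Teller driving force.

[Co(NO₂)₆]⁴−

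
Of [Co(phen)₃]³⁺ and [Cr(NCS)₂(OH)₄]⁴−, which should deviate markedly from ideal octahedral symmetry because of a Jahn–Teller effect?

[Co(phen)₃]³⁺: 1,10-phenanthroline is neutral; balancing the +3 overall charge requires Co(III). Co sits in group 9, so the d-electron count is 9 − 3 = 6. Co(III) has an exceptionally large octahedral splitting and is low-spin with essentially every ligand except fluoride. The d⁶ configuration leaves the e_g set evenly filled (or empty) — no strong Jahn–Teller driving force.
[Cr(NCS)₂(OH)₄]⁴−: Each isothiocyanate is −1; each hydroxide is −1; balancing the −4 overall charge requires Cr(II). Cr sits in group 6, so the d-electron count is 6 − 2 = 4. Hydroxide and isothiocyanate are weak-field ligands for a first-row metal, so the complex is high-spin. The t₂g³e_g¹ (high-spin) configuration has an unevenly filled e_g set; the Jahn–Teller theorem predicts a tetragonal distortion (typically axial elongation) to lift the degeneracy.

[Cr(NCS)₂(OH)₄]⁴−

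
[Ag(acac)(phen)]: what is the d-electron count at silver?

d¹⁰

Summing ligand charges against the 0 overall charge gives an oxidation state of +1 for silver.
Ag sits in group 11, so the d-electron count is 11 − 1 = 10.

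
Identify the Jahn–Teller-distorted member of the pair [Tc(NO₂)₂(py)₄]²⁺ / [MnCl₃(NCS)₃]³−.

[Tc(NO₂)₂(py)₄]²⁺: Summing ligand charges against the +2 overall charge gives an oxidation state of +4 for technetium. Technetium is a group-7 element; Tc(IV) is therefore d³. The d³ configuration leaves the e_g set evenly filled (or empty) — no strong Jahn–Teller driving force.
[MnCl₃(NCS)₃]³−: Each chloride is −1; each isothiocyanate is −1; balancing the −3 overall charge requires Mn(III). Manganese is a group-7 element; Mn(III) is therefore d⁴. Chloride and isothiocyanate are weak-field ligands for a first-row metal, so the complex is high-spin. The t₂g³e_g¹ (high-spin) configuration has an unevenly filled e_g set; the Jahn–Teller theorem predicts a tetragonal distortion (typically axial elongation) to lift the degeneracy.

[MnCl₃(NCS)₃]³−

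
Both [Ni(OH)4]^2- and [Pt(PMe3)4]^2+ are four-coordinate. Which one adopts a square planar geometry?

For [Ni(OH)4]^2-: Ligand charges: each hydroxide is −1. With an overall charge of −2 the nickel centre must be in the +2 oxidation state. Group 10 minus oxidation state 2 gives a d⁸ configuration. Hydroxide is a weak-field ligand. With weak-field ligands the CFSE gain from square planar is small, so a 3d d⁸ ion takes the sterically preferred tetrahedral geometry. → tetrahedral.
For [Pt(PMe3)4]^2+: Ligand charges: trimethylphosphine is neutral. With an overall charge of +2 the platinum centre must be in the +2 oxidation state. Group 10 minus oxidation state 2 gives a d⁸ configuration. A 5d d⁸ ion has a large crystal-field splitting; square planar leaves the high-energy d_{x²−y²} orbital empty and maximises CFSE. → square planar.

[Pt(PMe3)4]^2+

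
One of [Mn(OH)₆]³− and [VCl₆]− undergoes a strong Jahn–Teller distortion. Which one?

[Mn(OH)₆]³−

[Mn(OH)₆]³−: Ligand charges: each hydroxide is −1. With an overall charge of −3 the manganese centre must be in the +3 oxidation state. Mn sits in group 7, so the d-electron count is 7 − 3 = 4. Hydroxide is a weak-field ligand for a first-row metal, so the complex is high-spin. The t₂g³e_g¹ (high-spin) configuration has an unevenly filled e_g set; the Jahn–Teller theorem predicts a tetragonal distortion (typically axial elongation) to lift the degeneracy.
[VCl₆]−: Ligand charges: each chloride is −1. With an overall charge of −1 the vanadium centre must be in the +5 oxidation state. Group 5 minus oxidation state 5 gives a d⁰ configuration. The d⁰ configuration leaves the e_g set evenly filled (or empty) — no strong Jahn–Teller driving force.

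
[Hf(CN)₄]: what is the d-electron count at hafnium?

d0

Each cyanide is −1; balancing the 0 overall charge requires Hf(IV).
Hafnium is a group-4 element; Hf(IV) is therefore d⁰.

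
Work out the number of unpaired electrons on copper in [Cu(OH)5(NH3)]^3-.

Summing ligand charges against the −3 overall charge gives an oxidation state of +2 for copper.
Copper is a group-11 element; Cu(II) is therefore d⁹.
In an octahedral field the d⁹ configuration is t₂g⁶e_g³ (only one arrangement possible), giving 1 unpaired electron.

1 unpaired electron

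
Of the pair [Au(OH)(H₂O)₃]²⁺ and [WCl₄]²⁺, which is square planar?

For [Au(OH)(H₂O)₃]²⁺: Summing ligand charges against the +2 overall charge gives an oxidation state of +3 for gold. Au sits in group 11, so the d-electron count is 11 − 3 = 8. A 5d d⁸ ion has a large crystal-field splitting; square planar leaves the high-energy d_{x²−y²} orbital empty and maximises CFSE. → square planar.
For [WCl₄]²⁺: Summing ligand charges against the +2 overall charge gives an oxidation state of +6 for tungsten. Tungsten is a group-6 element; W(VI) is therefore d⁰. A d⁰ ion has no crystal-field stabilisation preference between square planar and tetrahedral, so four ligands adopt the sterically favoured tetrahedral geometry. → tetrahedral.

[Au(OH)(H₂O)₃]²⁺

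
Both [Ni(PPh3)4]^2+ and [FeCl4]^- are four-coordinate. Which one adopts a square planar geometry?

For [Ni(PPh3)4]^2+: Triphenylphosphine is neutral; balancing the +2 overall charge requires Ni(II). Nickel is a group-10 element; Ni(II) is therefore d⁸. Triphenylphosphine is a strong-field ligand (high in the spectrochemical series). A 3d d⁸ ion with strong-field ligands gains enough CFSE to favour square planar over tetrahedral. → square planar.
For [FeCl4]^-: Summing ligand charges against the −1 overall charge gives an oxidation state of +3 for iron. Group 8 minus oxidation state 3 gives a d⁵ configuration. A high-spin d⁵ ion has zero CFSE in either geometry, so four ligands adopt the sterically favoured tetrahedral geometry. → tetrahedral.

[Ni(PPh3)4]^2+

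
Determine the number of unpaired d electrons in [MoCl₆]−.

1 unpaired electron

Each chloride is −1; balancing the −1 overall charge requires Mo(V).
Group 6 minus oxidation state 5 gives a d¹ configuration.
In an octahedral field the d¹ configuration is t₂g¹e_g⁰ (only one arrangement possible), giving 1 unpaired electron.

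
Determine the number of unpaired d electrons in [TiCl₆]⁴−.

2

Summing ligand charges against the −4 overall charge gives an oxidation state of +2 for titanium.
Titanium is a group-4 element; Ti(II) is therefore d².
In an octahedral field the d² configuration is t₂g²e_g⁰ (only one arrangement possible), giving 2 unpaired electrons.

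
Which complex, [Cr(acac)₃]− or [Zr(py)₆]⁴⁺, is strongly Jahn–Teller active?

[Cr(acac)₃]−: Each acetylacetonate is −1; balancing the −1 overall charge requires Cr(II). Cr sits in group 6, so the d-electron count is 6 − 2 = 4. Acetylacetonate is a weak-field ligand for a first-row metal, so the complex is high-spin. The t₂g³e_g¹ (high-spin) configuration has an unevenly filled e_g set; the Jahn–Teller theorem predicts a tetragonal distortion (typically axial elongation) to lift the degeneracy.
[Zr(py)₆]⁴⁺: Ligand charges: pyridine is neutral. With an overall charge of +4 the zirconium centre must be in the +4 oxidation state. Zr sits in group 4, so the d-electron count is 4 − 4 = 0. The d⁰ configuration leaves the e_g set evenly filled (or empty) — no strong Jahn–Teller driving force.

[Cr(acac)₃]−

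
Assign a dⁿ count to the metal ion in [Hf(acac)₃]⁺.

d0

Ligand charges: each acetylacetonate is −1. With an overall charge of +1 the hafnium centre must be in the +4 oxidation state.
Hf sits in group 4, so the d-electron count is 4 − 4 = 0.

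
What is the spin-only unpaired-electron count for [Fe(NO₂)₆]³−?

1

Summing ligand charges against the −3 overall charge gives an oxidation state of +3 for iron.
Group 8 minus oxidation state 3 gives a d⁵ configuration.
The spin state decides the count: Nitro (N-bound nitrite) is a strong-field ligand (high in the spectrochemical series) for a first-row metal, so the complex is low-spin.
An octahedral low-spin d⁵ ion is t₂g⁵e_g⁰, giving 1 unpaired electron.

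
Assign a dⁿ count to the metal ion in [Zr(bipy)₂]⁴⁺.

d0

2,2′-bipyridine is neutral; balancing the +4 overall charge requires Zr(IV).
Zr sits in group 4, so the d-electron count is 4 − 4 = 0.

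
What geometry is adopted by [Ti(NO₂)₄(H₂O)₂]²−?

Summing ligand charges against the −2 overall charge gives an oxidation state of +2 for titanium.
Group 4 minus oxidation state 2 gives a d² configuration.
Coordination number: 6.
Six donors around a single metal centre give an octahedral coordination sphere.

octahedral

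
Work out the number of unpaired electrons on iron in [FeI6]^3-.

Ligand charges: each iodide is −1. With an overall charge of −3 the iron centre must be in the +3 oxidation state.
Iron is a group-8 element; Fe(III) is therefore d⁵.
The spin state decides the count: Iodide is a weak-field ligand for a first-row metal, so the complex is high-spin.
An octahedral high-spin d⁵ ion is t₂g³e_g², giving 5 unpaired electrons.

5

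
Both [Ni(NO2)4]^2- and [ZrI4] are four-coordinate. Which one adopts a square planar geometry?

For [Ni(NO2)4]^2-: Ligand charges: each nitro (N-bound nitrite) is −1. With an overall charge of −2 the nickel centre must be in the +2 oxidation state. Group 10 minus oxidation state 2 gives a d⁸ configuration. Nitro (N-bound nitrite) is a strong-field ligand (high in the spectrochemical series). A 3d d⁸ ion with strong-field ligands gains enough CFSE to favour square planar over tetrahedral. → square planar.
For [ZrI4]: Each iodide is −1; balancing the 0 overall charge requires Zr(IV). Group 4 minus oxidation state 4 gives a d⁰ configuration. A d⁰ ion has no crystal-field stabilisation preference between square planar and tetrahedral, so four ligands adopt the sterically favoured tetrahedral geometry. → tetrahedral.

[Ni(NO2)4]^2-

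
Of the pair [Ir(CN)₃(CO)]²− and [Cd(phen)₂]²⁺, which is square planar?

For [Ir(CN)₃(CO)]²−: Summing ligand charges against the −2 overall charge gives an oxidation state of +1 for iridium. Iridium is a group-9 element; Ir(I) is therefore d⁸. A 5d d⁸ ion has a large crystal-field splitting; square planar leaves the high-energy d_{x²−y²} orbital empty and maximises CFSE. → square planar.
For [Cd(phen)₂]²⁺: 1,10-phenanthroline is neutral; balancing the +2 overall charge requires Cd(II). Cd sits in group 12, so the d-electron count is 12 − 2 = 10. A d¹⁰ ion has no crystal-field stabilisation preference between square planar and tetrahedral, so four ligands adopt the sterically favoured tetrahedral geometry. → tetrahedral.

[Ir(CN)₃(CO)]²−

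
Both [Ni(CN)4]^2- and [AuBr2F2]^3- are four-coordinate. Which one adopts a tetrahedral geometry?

[AuBr2F2]^3-

For [Ni(CN)4]^2-: Ligand charges: each cyanide is −1. With an overall charge of −2 the nickel centre must be in the +2 oxidation state. Nickel is a group-10 element; Ni(II) is therefore d⁸. Cyanide is a strong-field ligand (high in the spectrochemical series). A 3d d⁸ ion with strong-field ligands gains enough CFSE to favour square planar over tetrahedral. → square planar.
For [AuBr2F2]^3-: Ligand charges: each bromide is −1; each fluoride is −1. With an overall charge of −3 the gold centre must be in the +1 oxidation state. Group 11 minus oxidation state 1 gives a d¹⁰ configuration. A d¹⁰ ion has no crystal-field stabilisation preference between square planar and tetrahedral, so four ligands adopt the sterically favoured tetrahedral geometry. → tetrahedral.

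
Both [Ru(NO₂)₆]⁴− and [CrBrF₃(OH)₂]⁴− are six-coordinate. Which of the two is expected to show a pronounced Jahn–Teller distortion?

[CrBrF₃(OH)₂]⁴−

[Ru(NO₂)₆]⁴−: Each nitro (N-bound nitrite) is −1; balancing the −4 overall charge requires Ru(II). Ruthenium is a group-8 element; Ru(II) is therefore d⁶. A 4d ion has a large Δₒ and is invariably low-spin. The d⁶ configuration leaves the e_g set evenly filled (or empty) — no strong Jahn–Teller driving force.
[CrBrF₃(OH)₂]⁴−: Summing ligand charges against the −4 overall charge gives an oxidation state of +2 for chromium. Chromium is a group-6 element; Cr(II) is therefore d⁴. Bromide, fluoride, and hydroxide are weak-field ligands for a first-row metal, so the complex is high-spin. The t₂g³e_g¹ (high-spin) configuration has an unevenly filled e_g set; the Jahn–Teller theorem predicts a tetragonal distortion (typically axial elongation) to lift the degeneracy.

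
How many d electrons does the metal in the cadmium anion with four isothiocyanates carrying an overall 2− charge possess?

Ligand charges: each isothiocyanate is −1. With an overall charge of −2 the cadmium centre must be in the +2 oxidation state.
Cd sits in group 12, so the d-electron count is 12 − 2 = 10.

d¹⁰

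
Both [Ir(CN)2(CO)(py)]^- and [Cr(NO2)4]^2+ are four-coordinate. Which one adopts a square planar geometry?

[Ir(CN)2(CO)(py)]^-

For [Ir(CN)2(CO)(py)]^-: Ligand charges: each cyanide is −1; carbonyl is neutral; pyridine is neutral. With an overall charge of −1 the iridium centre must be in the +1 oxidation state. Iridium is a group-9 element; Ir(I) is therefore d⁸. A 5d d⁸ ion has a large crystal-field splitting; square planar leaves the high-energy d_{x²−y²} orbital empty and maximises CFSE. → square planar.
For [Cr(NO2)4]^2+: Each nitro (N-bound nitrite) is −1; balancing the +2 overall charge requires Cr(VI). Chromium is a group-6 element; Cr(VI) is therefore d⁰. A d⁰ ion has no crystal-field stabilisation preference between square planar and tetrahedral, so four ligands adopt the sterically favoured tetrahedral geometry. → tetrahedral.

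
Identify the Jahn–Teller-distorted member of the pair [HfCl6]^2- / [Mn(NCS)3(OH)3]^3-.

[HfCl6]^2-: Ligand charges: each chloride is −1. With an overall charge of −2 the hafnium centre must be in the +4 oxidation state. Group 4 minus oxidation state 4 gives a d⁰ configuration. The d⁰ configuration leaves the e_g set evenly filled (or empty) — no strong Jahn–Teller driving force.
[Mn(NCS)3(OH)3]^3-: Each isothiocyanate is −1; each hydroxide is −1; balancing the −3 overall charge requires Mn(III). Group 7 minus oxidation state 3 gives a d⁴ configuration. Hydroxide and isothiocyanate are weak-field ligands for a first-row metal, so the complex is high-spin. The t₂g³e_g¹ (high-spin) configuration has an unevenly filled e_g set; the Jahn–Teller theorem predicts a tetragonal distortion (typically axial elongation) to lift the degeneracy.

[Mn(NCS)3(OH)3]^3-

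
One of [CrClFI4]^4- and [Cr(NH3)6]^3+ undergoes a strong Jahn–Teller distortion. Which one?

[CrClFI4]^4-

[CrClFI4]^4-: Summing ligand charges against the −4 overall charge gives an oxidation state of +2 for chromium. Chromium is a group-6 element; Cr(II) is therefore d⁴. Chloride, fluoride, and iodide are weak-field ligands for a first-row metal, so the complex is high-spin. The t₂g³e_g¹ (high-spin) configuration has an unevenly filled e_g set; the Jahn–Teller theorem predicts a tetragonal distortion (typically axial elongation) to lift the degeneracy.
[Cr(NH3)6]^3+: Ammonia is neutral; balancing the +3 overall charge requires Cr(III). Chromium is a group-6 element; Cr(III) is therefore d³. The d³ configuration leaves the e_g set evenly filled (or empty) — no strong Jahn–Teller driving force.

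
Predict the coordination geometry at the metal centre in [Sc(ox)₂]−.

Summing ligand charges against the −1 overall charge gives an oxidation state of +3 for scandium.
Sc sits in group 3, so the d-electron count is 3 − 3 = 0.
Counting donor atoms: 2×oxalate (bidentate) → 4 donors. Coordination number = 4.
A d⁰ ion has no crystal-field stabilisation preference between square planar and tetrahedral, so four ligands adopt the sterically favoured tetrahedral geometry.

tetrahedral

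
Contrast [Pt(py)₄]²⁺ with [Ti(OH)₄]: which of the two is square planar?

For [Pt(py)₄]²⁺: Summing ligand charges against the +2 overall charge gives an oxidation state of +2 for platinum. Group 10 minus oxidation state 2 gives a d⁸ configuration. A 5d d⁸ ion has a large crystal-field splitting; square planar leaves the high-energy d_{x²−y²} orbital empty and maximises CFSE. → square planar.
For [Ti(OH)₄]: Each hydroxide is −1; balancing the 0 overall charge requires Ti(IV). Titanium is a group-4 element; Ti(IV) is therefore d⁰. A d⁰ ion has no crystal-field stabilisation preference between square planar and tetrahedral, so four ligands adopt the sterically favoured tetrahedral geometry. → tetrahedral.

[Pt(py)₄]²⁺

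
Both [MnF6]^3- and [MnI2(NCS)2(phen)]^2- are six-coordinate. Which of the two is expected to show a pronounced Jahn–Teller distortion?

[MnF6]^3-

[MnF6]^3-: Each fluoride is −1; balancing the −3 overall charge requires Mn(III). Mn sits in group 7, so the d-electron count is 7 − 3 = 4. Fluoride is a weak-field ligand for a first-row metal, so the complex is high-spin. The t₂g³e_g¹ (high-spin) configuration has an unevenly filled e_g set; the Jahn–Teller theorem predicts a tetragonal distortion (typically axial elongation) to lift the degeneracy.
[MnI2(NCS)2(phen)]^2-: Each iodide is −1; each isothiocyanate is −1; 1,10-phenanthroline is neutral; balancing the −2 overall charge requires Mn(II). Group 7 minus oxidation state 2 gives a d⁵ configuration. Iodide and isothiocyanate are weak-field ligands for a first-row metal, so the complex is high-spin. The d⁵ configuration leaves the e_g set evenly filled (or empty) — no strong Jahn–Teller driving force.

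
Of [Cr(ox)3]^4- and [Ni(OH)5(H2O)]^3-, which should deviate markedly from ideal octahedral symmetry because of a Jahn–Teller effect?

[Cr(ox)3]^4-: Ligand charges: each oxalate is −2. With an overall charge of −4 the chromium centre must be in the +2 oxidation state. Chromium is a group-6 element; Cr(II) is therefore d⁴. Oxalate is a weak-field ligand for a first-row metal, so the complex is high-spin. The t₂g³e_g¹ (high-spin) configuration has an unevenly filled e_g set; the Jahn–Teller theorem predicts a tetragonal distortion (typically axial elongation) to lift the degeneracy.
[Ni(OH)5(H2O)]^3-: Ligand charges: each hydroxide is −1; water is neutral. With an overall charge of −3 the nickel centre must be in the +2 oxidation state. Ni sits in group 10, so the d-electron count is 10 − 2 = 8. The d⁸ configuration leaves the e_g set evenly filled (or empty) — no strong Jahn–Teller driving force.

[Cr(ox)3]^4-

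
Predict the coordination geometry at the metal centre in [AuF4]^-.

Each fluoride is −1; balancing the −1 overall charge requires Au(III).
Group 11 minus oxidation state 3 gives a d⁸ configuration.
Coordination number: 4.
A 5d d⁸ ion has a large crystal-field splitting; square planar leaves the high-energy d_{x²−y²} orbital empty and maximises CFSE.

square planar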